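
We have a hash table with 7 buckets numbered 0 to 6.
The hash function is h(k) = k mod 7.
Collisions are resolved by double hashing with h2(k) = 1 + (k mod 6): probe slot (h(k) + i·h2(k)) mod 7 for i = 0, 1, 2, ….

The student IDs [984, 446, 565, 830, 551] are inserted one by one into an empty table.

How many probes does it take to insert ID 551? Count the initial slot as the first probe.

4

984 hashes to 4; slot 4 is free -> place at 4.
446 hashes to 5; slot 5 is free -> place at 5.
565 hashes to 5, h2=2; 5 taken -> place at 0.
830 hashes to 4, h2=3; 4,0 taken -> place at 3.
551 hashes to 5, h2=6; 5,4,3 taken -> place at 2.
Table: [565, —, 551, 830, 984, 446, —]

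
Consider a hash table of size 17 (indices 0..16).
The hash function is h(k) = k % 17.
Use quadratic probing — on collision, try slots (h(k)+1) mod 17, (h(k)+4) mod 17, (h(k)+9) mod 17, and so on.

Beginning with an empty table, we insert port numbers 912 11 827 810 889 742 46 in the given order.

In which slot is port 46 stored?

13

Insert 912: h=11, slot 11 empty → index 11.
Insert 11: h=11, slot 11 occupied → index 12.
Insert 827: h=11, slots 11,12 occupied → index 15.
Insert 810: h=11, slots 11,12,15 occupied → index 3.
Insert 889: h=5, slot 5 empty → index 5.
Insert 742: h=11, slots 11,12,15,3 occupied → index 10.
Insert 46: h=12, slot 12 occupied → index 13.
Table: [—, —, —, 810, —, 889, —, —, —, —, 742, 912, 11, 46, —, 827, —]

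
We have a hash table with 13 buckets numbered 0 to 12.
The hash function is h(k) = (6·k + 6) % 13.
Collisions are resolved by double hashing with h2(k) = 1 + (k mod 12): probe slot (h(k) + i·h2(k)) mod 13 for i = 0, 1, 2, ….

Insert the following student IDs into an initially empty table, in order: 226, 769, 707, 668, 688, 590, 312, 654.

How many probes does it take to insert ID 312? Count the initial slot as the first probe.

226: h=10 => slot 10
769: h=5 => slot 5
707: h=10, h2=12, probe 10,9 => slot 9
668: h=10, h2=9, probe 10,6 => slot 6
688: h=0 => slot 0
590: h=10, h2=3, probe 10,0,3 => slot 3
312: h=6, h2=1, probe 6,7 => slot 7
654: h=4 => slot 4
Table: [688, ., ., 590, 654, 769, 668, 312, ., 707, 226, ., .]

2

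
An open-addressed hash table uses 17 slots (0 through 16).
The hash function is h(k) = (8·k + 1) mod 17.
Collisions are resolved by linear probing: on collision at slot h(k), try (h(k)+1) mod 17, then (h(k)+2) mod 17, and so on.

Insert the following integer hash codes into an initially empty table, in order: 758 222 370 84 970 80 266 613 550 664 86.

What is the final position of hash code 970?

Insert 758: h=13, slot 13 empty => index 13.
Insert 222: h=9, slot 9 empty => index 9.
Insert 370: h=3, slot 3 empty => index 3.
Insert 84: h=10, slot 10 empty => index 10.
Insert 970: h=9, slots 9,10 occupied => index 11.
Insert 80: h=12, slot 12 empty => index 12.
Insert 266: h=4, slot 4 empty => index 4.
Insert 613: h=9, slots 9,10,11,12,13 occupied => index 14.
Insert 550: h=15, slot 15 empty => index 15.
Insert 664: h=9, slots 9,10,11,12,13,14,15 occupied => index 16.
Insert 86: h=9, slots 9,10,11,12,13,14,15,16 occupied => index 0.
Table: [86, —, —, 370, 266, —, —, —, —, 222, 84, 970, 80, 758, 613, 550, 664]

11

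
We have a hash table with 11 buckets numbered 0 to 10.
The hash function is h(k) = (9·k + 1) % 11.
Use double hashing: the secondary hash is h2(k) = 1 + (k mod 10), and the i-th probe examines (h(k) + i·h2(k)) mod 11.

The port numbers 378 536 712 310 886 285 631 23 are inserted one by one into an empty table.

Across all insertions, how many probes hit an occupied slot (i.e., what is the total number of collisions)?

Insert 378: h=4, slot 4 empty -> index 4.
Insert 536: h=7, slot 7 empty -> index 7.
Insert 712: h=7, h2=3, slot 7 occupied -> index 10.
Insert 310: h=8, slot 8 empty -> index 8.
Insert 886: h=0, slot 0 empty -> index 0.
Insert 285: h=3, slot 3 empty -> index 3.
Insert 631: h=4, h2=2, slot 4 occupied -> index 6.
Insert 23: h=10, h2=4, slots 10,3,7,0,4,8 occupied -> index 1.
Table: [886, 23, -, 285, 378, -, 631, 536, 310, -, 712]

8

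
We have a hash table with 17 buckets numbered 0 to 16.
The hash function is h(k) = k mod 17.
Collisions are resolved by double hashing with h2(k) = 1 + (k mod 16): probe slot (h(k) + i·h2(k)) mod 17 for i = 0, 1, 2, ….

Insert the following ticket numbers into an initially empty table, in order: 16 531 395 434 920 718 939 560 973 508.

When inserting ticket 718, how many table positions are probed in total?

3

Insert 16: h=16, slot 16 empty -> index 16.
Insert 531: h=4, slot 4 empty -> index 4.
Insert 395: h=4, h2=12, slots 4,16 occupied -> index 11.
Insert 434: h=9, slot 9 empty -> index 9.
Insert 920: h=2, slot 2 empty -> index 2.
Insert 718: h=4, h2=15, slots 4,2 occupied -> index 0.
Insert 939: h=4, h2=12, slots 4,16,11 occupied -> index 6.
Insert 560: h=16, h2=1, slots 16,0 occupied -> index 1.
Insert 973: h=4, h2=14, slots 4,1 occupied -> index 15.
Insert 508: h=15, h2=13, slots 15,11 occupied -> index 7.
Table: [718, 560, 920, _, 531, _, 939, 508, _, 434, _, 395, _, _, _, 973, 16]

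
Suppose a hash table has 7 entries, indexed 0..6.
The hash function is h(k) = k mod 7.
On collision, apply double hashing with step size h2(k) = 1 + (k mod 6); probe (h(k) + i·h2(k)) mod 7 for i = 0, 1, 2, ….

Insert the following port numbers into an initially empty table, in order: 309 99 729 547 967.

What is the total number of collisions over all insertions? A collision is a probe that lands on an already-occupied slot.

309: h=1 => slot 1
99: h=1, h2=4, probe 1,5 => slot 5
729: h=1, h2=4, probe 1,5,2 => slot 2
547: h=1, h2=2, probe 1,3 => slot 3
967: h=1, h2=2, probe 1,3,5,0 => slot 0
Table: [967, 309, 729, 547, -, 99, -]

7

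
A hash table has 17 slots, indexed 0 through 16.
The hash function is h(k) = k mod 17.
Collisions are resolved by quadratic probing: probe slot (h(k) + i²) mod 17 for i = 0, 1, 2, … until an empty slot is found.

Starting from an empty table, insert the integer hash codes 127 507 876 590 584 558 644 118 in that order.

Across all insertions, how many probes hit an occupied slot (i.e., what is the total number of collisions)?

3

127: h=8 => slot 8
507: h=14 => slot 14
876: h=9 => slot 9
590: h=12 => slot 12
584: h=6 => slot 6
558: h=14, probe 14,15 => slot 15
644: h=15, probe 15,16 => slot 16
118: h=16, probe 16,0 => slot 0
Table: [118, ., ., ., ., ., 584, ., 127, 876, ., ., 590, ., 507, 558, 644]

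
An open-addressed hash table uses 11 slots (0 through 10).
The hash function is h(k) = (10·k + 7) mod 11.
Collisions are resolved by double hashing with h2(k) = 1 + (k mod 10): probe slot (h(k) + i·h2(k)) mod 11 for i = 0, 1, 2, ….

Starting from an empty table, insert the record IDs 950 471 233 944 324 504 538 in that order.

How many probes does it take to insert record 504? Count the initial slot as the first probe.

950: h=3 => slot 3
471: h=9 => slot 9
233: h=5 => slot 5
944: h=9, h2=5, probe 9,3,8 => slot 8
324: h=2 => slot 2
504: h=9, h2=5, probe 9,3,8,2,7 => slot 7
538: h=8, h2=9, probe 8,6 => slot 6
Table: [., ., 324, 950, ., 233, 538, 504, 944, 471, .]

5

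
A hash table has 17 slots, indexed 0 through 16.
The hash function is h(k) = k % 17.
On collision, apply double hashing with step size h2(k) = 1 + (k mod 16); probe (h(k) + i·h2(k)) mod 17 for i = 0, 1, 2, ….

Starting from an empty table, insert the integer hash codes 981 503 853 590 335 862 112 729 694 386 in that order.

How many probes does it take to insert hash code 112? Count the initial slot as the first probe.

981: h=12 → slot 12
503: h=10 → slot 10
853: h=3 → slot 3
590: h=12, h2=15, probe 12,10,8 → slot 8
335: h=12, h2=16, probe 12,11 → slot 11
862: h=12, h2=15, probe 12,10,8,6 → slot 6
112: h=10, h2=1, probe 10,11,12,13 → slot 13
729: h=15 → slot 15
694: h=14 → slot 14
386: h=12, h2=3, probe 12,15,1 → slot 1
Table: [—, 386, —, 853, —, —, 862, —, 590, —, 503, 335, 981, 112, 694, 729, —]

4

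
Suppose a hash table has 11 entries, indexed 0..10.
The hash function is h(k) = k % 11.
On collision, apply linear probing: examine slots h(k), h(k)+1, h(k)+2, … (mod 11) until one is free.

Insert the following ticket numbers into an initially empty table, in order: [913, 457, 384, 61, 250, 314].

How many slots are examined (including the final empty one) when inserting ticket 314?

913 hashes to 0; slot 0 is free → place at 0.
457 hashes to 6; slot 6 is free → place at 6.
384 hashes to 10; slot 10 is free → place at 10.
61 hashes to 6; 6 taken → place at 7.
250 hashes to 8; slot 8 is free → place at 8.
314 hashes to 6; 6,7,8 taken → place at 9.
Table: [913, ., ., ., ., ., 457, 61, 250, 314, 384]

4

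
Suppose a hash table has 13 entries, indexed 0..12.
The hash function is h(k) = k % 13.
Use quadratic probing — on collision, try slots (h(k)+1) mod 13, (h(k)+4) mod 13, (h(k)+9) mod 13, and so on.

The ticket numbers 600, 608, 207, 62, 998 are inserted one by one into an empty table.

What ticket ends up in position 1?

998

Insert 600: h=2, slot 2 empty -> index 2.
Insert 608: h=10, slot 10 empty -> index 10.
Insert 207: h=12, slot 12 empty -> index 12.
Insert 62: h=10, slot 10 occupied -> index 11.
Insert 998: h=10, slots 10,11 occupied -> index 1.
Table: [., 998, 600, ., ., ., ., ., ., ., 608, 62, 207]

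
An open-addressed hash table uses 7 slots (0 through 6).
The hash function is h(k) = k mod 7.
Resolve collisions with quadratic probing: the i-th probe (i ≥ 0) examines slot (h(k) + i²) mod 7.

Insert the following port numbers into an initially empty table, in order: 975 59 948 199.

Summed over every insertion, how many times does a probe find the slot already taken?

3

975: h=2 => slot 2
59: h=3 => slot 3
948: h=3, probe 3,4 => slot 4
199: h=3, probe 3,4,0 => slot 0
Table: [199, ∅, 975, 59, 948, ∅, ∅]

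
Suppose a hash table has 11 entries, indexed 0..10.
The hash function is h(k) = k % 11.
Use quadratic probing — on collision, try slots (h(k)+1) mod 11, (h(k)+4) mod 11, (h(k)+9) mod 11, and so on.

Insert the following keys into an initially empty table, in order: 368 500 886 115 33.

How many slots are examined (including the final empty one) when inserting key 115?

3

Insert 368: h=5, slot 5 empty -> index 5.
Insert 500: h=5, slot 5 occupied -> index 6.
Insert 886: h=6, slot 6 occupied -> index 7.
Insert 115: h=5, slots 5,6 occupied -> index 9.
Insert 33: h=0, slot 0 empty -> index 0.
Table: [33, ., ., ., ., 368, 500, 886, ., 115, .]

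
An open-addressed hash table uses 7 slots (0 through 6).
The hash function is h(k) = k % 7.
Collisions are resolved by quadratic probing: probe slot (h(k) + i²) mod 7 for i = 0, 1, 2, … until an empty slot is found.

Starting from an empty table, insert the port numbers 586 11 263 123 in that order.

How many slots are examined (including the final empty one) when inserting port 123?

Insert 586: h=5, slot 5 empty → index 5.
Insert 11: h=4, slot 4 empty → index 4.
Insert 263: h=4, slots 4,5 occupied → index 1.
Insert 123: h=4, slots 4,5,1 occupied → index 6.
Table: [-, 263, -, -, 11, 586, 123]

4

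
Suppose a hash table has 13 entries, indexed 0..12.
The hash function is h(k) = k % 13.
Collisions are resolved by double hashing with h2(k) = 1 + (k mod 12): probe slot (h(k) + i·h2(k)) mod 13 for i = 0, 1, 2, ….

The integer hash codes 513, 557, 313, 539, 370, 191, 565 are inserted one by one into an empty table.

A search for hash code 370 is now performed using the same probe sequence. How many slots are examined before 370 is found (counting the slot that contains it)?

2

513: h=6 => slot 6
557: h=11 => slot 11
313: h=1 => slot 1
539: h=6, h2=12, probe 6,5 => slot 5
370: h=6, h2=11, probe 6,4 => slot 4
191: h=9 => slot 9
565: h=6, h2=2, probe 6,8 => slot 8
Table: [-, 313, -, -, 370, 539, 513, -, 565, 191, -, 557, -]
Lookup 370: h=6, h2=11, probe 6,4 → found at 4.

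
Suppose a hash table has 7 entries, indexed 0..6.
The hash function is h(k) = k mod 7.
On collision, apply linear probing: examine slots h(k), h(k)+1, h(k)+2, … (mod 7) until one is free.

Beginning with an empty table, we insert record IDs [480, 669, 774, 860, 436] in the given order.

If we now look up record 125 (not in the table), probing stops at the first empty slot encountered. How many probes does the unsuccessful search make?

480: h=4 => slot 4
669: h=4, probe 4,5 => slot 5
774: h=4, probe 4,5,6 => slot 6
860: h=6, probe 6,0 => slot 0
436: h=2 => slot 2
Table: [860, _, 436, _, 480, 669, 774]
Lookup 125: h=6, probe 6,0,1 → slot 1 empty, not found.

3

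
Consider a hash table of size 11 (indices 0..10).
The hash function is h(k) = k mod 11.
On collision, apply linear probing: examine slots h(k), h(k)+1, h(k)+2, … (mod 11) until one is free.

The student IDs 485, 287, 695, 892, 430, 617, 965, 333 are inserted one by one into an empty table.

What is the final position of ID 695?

Insert 485: h=1, slot 1 empty → index 1.
Insert 287: h=1, slot 1 occupied → index 2.
Insert 695: h=2, slot 2 occupied → index 3.
Insert 892: h=1, slots 1,2,3 occupied → index 4.
Insert 430: h=1, slots 1,2,3,4 occupied → index 5.
Insert 617: h=1, slots 1,2,3,4,5 occupied → index 6.
Insert 965: h=8, slot 8 empty → index 8.
Insert 333: h=3, slots 3,4,5,6 occupied → index 7.
Table: [_, 485, 287, 695, 892, 430, 617, 333, 965, _, _]

3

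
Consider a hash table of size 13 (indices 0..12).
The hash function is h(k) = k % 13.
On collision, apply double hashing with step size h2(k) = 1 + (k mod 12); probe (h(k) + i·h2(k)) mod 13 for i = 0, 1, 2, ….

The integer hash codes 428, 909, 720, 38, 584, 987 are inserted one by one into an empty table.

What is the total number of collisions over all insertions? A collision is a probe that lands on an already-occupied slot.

428: h=12 → slot 12
909: h=12, h2=10, probe 12,9 → slot 9
720: h=5 → slot 5
38: h=12, h2=3, probe 12,2 → slot 2
584: h=12, h2=9, probe 12,8 → slot 8
987: h=12, h2=4, probe 12,3 → slot 3
Table: [∅, ∅, 38, 987, ∅, 720, ∅, ∅, 584, 909, ∅, ∅, 428]

4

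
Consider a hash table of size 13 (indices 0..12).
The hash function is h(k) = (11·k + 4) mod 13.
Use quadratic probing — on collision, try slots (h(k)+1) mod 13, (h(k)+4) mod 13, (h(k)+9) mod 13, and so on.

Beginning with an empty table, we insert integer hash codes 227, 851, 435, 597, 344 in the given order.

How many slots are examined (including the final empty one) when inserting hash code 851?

227 hashes to 5; slot 5 is free → place at 5.
851 hashes to 5; 5 taken → place at 6.
435 hashes to 5; 5,6 taken → place at 9.
597 hashes to 6; 6 taken → place at 7.
344 hashes to 5; 5,6,9 taken → place at 1.
Table: [-, 344, -, -, -, 227, 851, 597, -, 435, -, -, -]

2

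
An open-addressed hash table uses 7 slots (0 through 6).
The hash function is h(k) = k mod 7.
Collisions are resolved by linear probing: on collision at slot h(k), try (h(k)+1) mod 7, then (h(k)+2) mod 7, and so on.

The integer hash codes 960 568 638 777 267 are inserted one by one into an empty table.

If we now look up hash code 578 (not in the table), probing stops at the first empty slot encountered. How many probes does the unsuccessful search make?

2

960 hashes to 1; slot 1 is free → place at 1.
568 hashes to 1; 1 taken → place at 2.
638 hashes to 1; 1,2 taken → place at 3.
777 hashes to 0; slot 0 is free → place at 0.
267 hashes to 1; 1,2,3 taken → place at 4.
Table: [777, 960, 568, 638, 267, ∅, ∅]
Lookup 578: h=4, probe 4,5 → slot 5 empty, not found.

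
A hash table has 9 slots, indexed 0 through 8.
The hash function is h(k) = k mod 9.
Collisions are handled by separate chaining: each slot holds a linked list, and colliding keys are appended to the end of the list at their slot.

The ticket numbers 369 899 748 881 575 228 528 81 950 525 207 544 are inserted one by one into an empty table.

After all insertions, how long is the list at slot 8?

Insert 369: h=0, bucket 0 empty → new chain.
Insert 899: h=8, bucket 8 empty → new chain.
Insert 748: h=1, bucket 1 empty → new chain.
Insert 881: h=8, bucket 8 nonempty → append to chain.
Insert 575: h=8, bucket 8 nonempty → append to chain.
Insert 228: h=3, bucket 3 empty → new chain.
Insert 528: h=6, bucket 6 empty → new chain.
Insert 81: h=0, bucket 0 nonempty → append to chain.
Insert 950: h=5, bucket 5 empty → new chain.
Insert 525: h=3, bucket 3 nonempty → append to chain.
Insert 207: h=0, bucket 0 nonempty → append to chain.
Insert 544: h=4, bucket 4 empty → new chain.
Final buckets:
0: 369 -> 81 -> 207
1: 748
2: _
3: 228 -> 525
4: 544
5: 950
6: 528
7: _
8: 899 -> 881 -> 575

3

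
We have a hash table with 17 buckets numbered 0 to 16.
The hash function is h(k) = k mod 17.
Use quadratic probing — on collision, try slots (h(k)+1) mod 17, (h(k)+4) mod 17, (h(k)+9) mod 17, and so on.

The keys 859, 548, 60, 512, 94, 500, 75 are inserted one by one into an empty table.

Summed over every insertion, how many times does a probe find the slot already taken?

859: h=9 → slot 9
548: h=4 → slot 4
60: h=9, probe 9,10 → slot 10
512: h=2 → slot 2
94: h=9, probe 9,10,13 → slot 13
500: h=7 → slot 7
75: h=7, probe 7,8 → slot 8
Table: [—, —, 512, —, 548, —, —, 500, 75, 859, 60, —, —, 94, —, —, —]

4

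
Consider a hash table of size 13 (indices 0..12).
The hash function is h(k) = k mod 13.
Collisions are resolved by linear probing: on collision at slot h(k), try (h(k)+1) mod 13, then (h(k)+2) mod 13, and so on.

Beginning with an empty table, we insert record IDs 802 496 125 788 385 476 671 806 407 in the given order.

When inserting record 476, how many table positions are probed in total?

5

802 hashes to 9; slot 9 is free => place at 9.
496 hashes to 2; slot 2 is free => place at 2.
125 hashes to 8; slot 8 is free => place at 8.
788 hashes to 8; 8,9 taken => place at 10.
385 hashes to 8; 8,9,10 taken => place at 11.
476 hashes to 8; 8,9,10,11 taken => place at 12.
671 hashes to 8; 8,9,10,11,12 taken => place at 0.
806 hashes to 0; 0 taken => place at 1.
407 hashes to 4; slot 4 is free => place at 4.
Table: [671, 806, 496, —, 407, —, —, —, 125, 802, 788, 385, 476]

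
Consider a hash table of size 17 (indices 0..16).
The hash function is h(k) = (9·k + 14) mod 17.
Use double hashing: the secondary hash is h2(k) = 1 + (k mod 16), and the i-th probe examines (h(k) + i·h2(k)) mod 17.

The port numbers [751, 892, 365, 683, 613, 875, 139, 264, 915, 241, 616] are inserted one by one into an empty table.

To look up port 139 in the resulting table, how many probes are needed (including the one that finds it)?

3

751 hashes to 7; slot 7 is free => place at 7.
892 hashes to 1; slot 1 is free => place at 1.
365 hashes to 1, h2=14; 1 taken => place at 15.
683 hashes to 7, h2=12; 7 taken => place at 2.
613 hashes to 6; slot 6 is free => place at 6.
875 hashes to 1, h2=12; 1 taken => place at 13.
139 hashes to 7, h2=12; 7,2 taken => place at 14.
264 hashes to 10; slot 10 is free => place at 10.
915 hashes to 4; slot 4 is free => place at 4.
241 hashes to 7, h2=2; 7 taken => place at 9.
616 hashes to 16; slot 16 is free => place at 16.
Table: [., 892, 683, ., 915, ., 613, 751, ., 241, 264, ., ., 875, 139, 365, 616]
Lookup 139: h=7, h2=12, probe 7,2,14 → found at 14.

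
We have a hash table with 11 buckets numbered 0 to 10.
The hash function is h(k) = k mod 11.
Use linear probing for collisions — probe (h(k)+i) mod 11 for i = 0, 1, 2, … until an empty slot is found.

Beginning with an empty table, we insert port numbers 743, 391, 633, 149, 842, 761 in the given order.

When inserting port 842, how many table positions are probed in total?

5

743: h=6 => slot 6
391: h=6, probe 6,7 => slot 7
633: h=6, probe 6,7,8 => slot 8
149: h=6, probe 6,7,8,9 => slot 9
842: h=6, probe 6,7,8,9,10 => slot 10
761: h=2 => slot 2
Table: [∅, ∅, 761, ∅, ∅, ∅, 743, 391, 633, 149, 842]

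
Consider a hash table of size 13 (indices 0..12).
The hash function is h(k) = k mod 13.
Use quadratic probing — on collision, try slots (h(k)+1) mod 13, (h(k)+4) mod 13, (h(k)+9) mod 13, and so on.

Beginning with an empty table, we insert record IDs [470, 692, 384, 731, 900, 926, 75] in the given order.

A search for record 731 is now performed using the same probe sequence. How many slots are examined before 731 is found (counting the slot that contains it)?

2

470 hashes to 2; slot 2 is free => place at 2.
692 hashes to 3; slot 3 is free => place at 3.
384 hashes to 7; slot 7 is free => place at 7.
731 hashes to 3; 3 taken => place at 4.
900 hashes to 3; 3,4,7 taken => place at 12.
926 hashes to 3; 3,4,7,12 taken => place at 6.
75 hashes to 10; slot 10 is free => place at 10.
Table: [., ., 470, 692, 731, ., 926, 384, ., ., 75, ., 900]
Lookup 731: h=3, probe 3,4 → found at 4.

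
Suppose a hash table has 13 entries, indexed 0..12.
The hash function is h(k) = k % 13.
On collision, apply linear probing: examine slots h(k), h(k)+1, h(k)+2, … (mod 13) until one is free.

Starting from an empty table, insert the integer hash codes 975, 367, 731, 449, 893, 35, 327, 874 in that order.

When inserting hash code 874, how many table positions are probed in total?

Insert 975: h=0, slot 0 empty -> index 0.
Insert 367: h=3, slot 3 empty -> index 3.
Insert 731: h=3, slot 3 occupied -> index 4.
Insert 449: h=7, slot 7 empty -> index 7.
Insert 893: h=9, slot 9 empty -> index 9.
Insert 35: h=9, slot 9 occupied -> index 10.
Insert 327: h=2, slot 2 empty -> index 2.
Insert 874: h=3, slots 3,4 occupied -> index 5.
Table: [975, —, 327, 367, 731, 874, —, 449, —, 893, 35, —, —]

3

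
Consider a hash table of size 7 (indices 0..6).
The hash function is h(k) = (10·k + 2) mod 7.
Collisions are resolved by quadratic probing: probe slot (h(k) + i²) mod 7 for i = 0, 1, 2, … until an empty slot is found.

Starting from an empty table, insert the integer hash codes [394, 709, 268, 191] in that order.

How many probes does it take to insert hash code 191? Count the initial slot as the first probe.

4

Insert 394: h=1, slot 1 empty -> index 1.
Insert 709: h=1, slot 1 occupied -> index 2.
Insert 268: h=1, slots 1,2 occupied -> index 5.
Insert 191: h=1, slots 1,2,5 occupied -> index 3.
Table: [_, 394, 709, 191, _, 268, _]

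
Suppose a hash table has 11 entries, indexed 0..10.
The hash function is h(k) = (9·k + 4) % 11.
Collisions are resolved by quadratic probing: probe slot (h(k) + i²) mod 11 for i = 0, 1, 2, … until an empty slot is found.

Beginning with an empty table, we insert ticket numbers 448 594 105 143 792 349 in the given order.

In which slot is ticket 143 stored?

5

Insert 448: h=10, slot 10 empty → index 10.
Insert 594: h=4, slot 4 empty → index 4.
Insert 105: h=3, slot 3 empty → index 3.
Insert 143: h=4, slot 4 occupied → index 5.
Insert 792: h=4, slots 4,5 occupied → index 8.
Insert 349: h=10, slot 10 occupied → index 0.
Table: [349, -, -, 105, 594, 143, -, -, 792, -, 448]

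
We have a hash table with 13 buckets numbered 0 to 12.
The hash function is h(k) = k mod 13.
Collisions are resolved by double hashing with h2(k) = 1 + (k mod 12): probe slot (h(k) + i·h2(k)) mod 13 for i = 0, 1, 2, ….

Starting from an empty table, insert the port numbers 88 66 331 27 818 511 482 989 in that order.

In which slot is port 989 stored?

88 hashes to 10; slot 10 is free -> place at 10.
66 hashes to 1; slot 1 is free -> place at 1.
331 hashes to 6; slot 6 is free -> place at 6.
27 hashes to 1, h2=4; 1 taken -> place at 5.
818 hashes to 12; slot 12 is free -> place at 12.
511 hashes to 4; slot 4 is free -> place at 4.
482 hashes to 1, h2=3; 1,4 taken -> place at 7.
989 hashes to 1, h2=6; 1,7 taken -> place at 0.
Table: [989, 66, -, -, 511, 27, 331, 482, -, -, 88, -, 818]

0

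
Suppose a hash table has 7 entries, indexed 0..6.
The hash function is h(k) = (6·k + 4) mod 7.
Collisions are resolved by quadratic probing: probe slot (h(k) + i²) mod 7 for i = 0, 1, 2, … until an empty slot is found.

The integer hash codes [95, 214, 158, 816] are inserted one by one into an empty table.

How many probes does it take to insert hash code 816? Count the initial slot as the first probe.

4

Insert 95: h=0, slot 0 empty => index 0.
Insert 214: h=0, slot 0 occupied => index 1.
Insert 158: h=0, slots 0,1 occupied => index 4.
Insert 816: h=0, slots 0,1,4 occupied => index 2.
Table: [95, 214, 816, ., 158, ., .]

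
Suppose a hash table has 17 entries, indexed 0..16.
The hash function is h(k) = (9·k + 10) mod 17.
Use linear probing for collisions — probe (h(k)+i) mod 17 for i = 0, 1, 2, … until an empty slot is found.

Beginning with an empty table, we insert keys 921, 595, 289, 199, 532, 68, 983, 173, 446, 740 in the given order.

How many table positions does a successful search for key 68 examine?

921 hashes to 3; slot 3 is free -> place at 3.
595 hashes to 10; slot 10 is free -> place at 10.
289 hashes to 10; 10 taken -> place at 11.
199 hashes to 16; slot 16 is free -> place at 16.
532 hashes to 4; slot 4 is free -> place at 4.
68 hashes to 10; 10,11 taken -> place at 12.
983 hashes to 0; slot 0 is free -> place at 0.
173 hashes to 3; 3,4 taken -> place at 5.
446 hashes to 12; 12 taken -> place at 13.
740 hashes to 6; slot 6 is free -> place at 6.
Table: [983, _, _, 921, 532, 173, 740, _, _, _, 595, 289, 68, 446, _, _, 199]
Lookup 68: h=10, probe 10,11,12 → found at 12.

3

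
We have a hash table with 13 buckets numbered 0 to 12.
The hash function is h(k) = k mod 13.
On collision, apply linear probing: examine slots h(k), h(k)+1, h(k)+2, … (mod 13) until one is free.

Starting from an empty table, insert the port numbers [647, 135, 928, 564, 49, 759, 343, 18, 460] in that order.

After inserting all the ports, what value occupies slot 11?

49

647 hashes to 10; slot 10 is free → place at 10.
135 hashes to 5; slot 5 is free → place at 5.
928 hashes to 5; 5 taken → place at 6.
564 hashes to 5; 5,6 taken → place at 7.
49 hashes to 10; 10 taken → place at 11.
759 hashes to 5; 5,6,7 taken → place at 8.
343 hashes to 5; 5,6,7,8 taken → place at 9.
18 hashes to 5; 5,6,7,8,9,10,11 taken → place at 12.
460 hashes to 5; 5,6,7,8,9,10,11,12 taken → place at 0.
Table: [460, —, —, —, —, 135, 928, 564, 759, 343, 647, 49, 18]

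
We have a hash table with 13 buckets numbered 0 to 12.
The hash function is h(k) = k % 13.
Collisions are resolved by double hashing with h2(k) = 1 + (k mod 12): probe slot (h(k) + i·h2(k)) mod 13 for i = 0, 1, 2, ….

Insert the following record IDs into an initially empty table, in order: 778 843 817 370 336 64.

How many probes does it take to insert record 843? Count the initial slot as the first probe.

2

778: h=11 -> slot 11
843: h=11, h2=4, probe 11,2 -> slot 2
817: h=11, h2=2, probe 11,0 -> slot 0
370: h=6 -> slot 6
336: h=11, h2=1, probe 11,12 -> slot 12
64: h=12, h2=5, probe 12,4 -> slot 4
Table: [817, ∅, 843, ∅, 64, ∅, 370, ∅, ∅, ∅, ∅, 778, 336]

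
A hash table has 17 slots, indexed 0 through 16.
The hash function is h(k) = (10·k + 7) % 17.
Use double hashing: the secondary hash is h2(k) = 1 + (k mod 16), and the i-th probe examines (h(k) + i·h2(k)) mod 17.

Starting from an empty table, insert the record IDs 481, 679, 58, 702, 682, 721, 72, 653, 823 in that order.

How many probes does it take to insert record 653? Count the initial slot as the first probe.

3

481 hashes to 6; slot 6 is free => place at 6.
679 hashes to 14; slot 14 is free => place at 14.
58 hashes to 9; slot 9 is free => place at 9.
702 hashes to 6, h2=15; 6 taken => place at 4.
682 hashes to 10; slot 10 is free => place at 10.
721 hashes to 9, h2=2; 9 taken => place at 11.
72 hashes to 13; slot 13 is free => place at 13.
653 hashes to 9, h2=14; 9,6 taken => place at 3.
823 hashes to 9, h2=8; 9 taken => place at 0.
Table: [823, ∅, ∅, 653, 702, ∅, 481, ∅, ∅, 58, 682, 721, ∅, 72, 679, ∅, ∅]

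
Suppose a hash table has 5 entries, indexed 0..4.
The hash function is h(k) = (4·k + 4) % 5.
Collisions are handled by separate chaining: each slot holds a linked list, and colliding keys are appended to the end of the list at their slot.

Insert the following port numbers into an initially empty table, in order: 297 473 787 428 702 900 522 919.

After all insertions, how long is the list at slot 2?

4

297 -> bucket 2
473 -> bucket 1
787 -> bucket 2 (collision)
428 -> bucket 1 (collision)
702 -> bucket 2 (collision)
900 -> bucket 4
522 -> bucket 2 (collision)
919 -> bucket 0
Final buckets:
0: 919
1: 473 -> 428
2: 297 -> 787 -> 702 -> 522
3: _
4: 900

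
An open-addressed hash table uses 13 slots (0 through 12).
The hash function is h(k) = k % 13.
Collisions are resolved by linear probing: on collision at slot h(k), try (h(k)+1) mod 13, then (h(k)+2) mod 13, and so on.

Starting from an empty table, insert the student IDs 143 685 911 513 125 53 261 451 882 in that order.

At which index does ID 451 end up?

10

143: h=0 -> slot 0
685: h=9 -> slot 9
911: h=1 -> slot 1
513: h=6 -> slot 6
125: h=8 -> slot 8
53: h=1, probe 1,2 -> slot 2
261: h=1, probe 1,2,3 -> slot 3
451: h=9, probe 9,10 -> slot 10
882: h=11 -> slot 11
Table: [143, 911, 53, 261, ∅, ∅, 513, ∅, 125, 685, 451, 882, ∅]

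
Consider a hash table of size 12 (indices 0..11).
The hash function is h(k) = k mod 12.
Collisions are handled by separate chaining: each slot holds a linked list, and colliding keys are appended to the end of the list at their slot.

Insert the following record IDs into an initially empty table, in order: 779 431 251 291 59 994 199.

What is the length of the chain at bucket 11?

Insert 779: h=11, bucket 11 empty -> new chain.
Insert 431: h=11, bucket 11 nonempty -> append to chain.
Insert 251: h=11, bucket 11 nonempty -> append to chain.
Insert 291: h=3, bucket 3 empty -> new chain.
Insert 59: h=11, bucket 11 nonempty -> append to chain.
Insert 994: h=10, bucket 10 empty -> new chain.
Insert 199: h=7, bucket 7 empty -> new chain.
Final buckets:
0: _
1: _
2: _
3: 291
4: _
5: _
6: _
7: 199
8: _
9: _
10: 994
11: 779 -> 431 -> 251 -> 59

4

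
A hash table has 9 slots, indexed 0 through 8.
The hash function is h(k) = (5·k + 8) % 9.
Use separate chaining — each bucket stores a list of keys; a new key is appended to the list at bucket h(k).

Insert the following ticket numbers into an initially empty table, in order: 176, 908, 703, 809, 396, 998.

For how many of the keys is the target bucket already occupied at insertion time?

176 → bucket 6
908 → bucket 3
703 → bucket 4
809 → bucket 3 (collision)
396 → bucket 8
998 → bucket 3 (collision)
Final buckets:
0: .
1: .
2: .
3: 908 -> 809 -> 998
4: 703
5: .
6: 176
7: .
8: 396

2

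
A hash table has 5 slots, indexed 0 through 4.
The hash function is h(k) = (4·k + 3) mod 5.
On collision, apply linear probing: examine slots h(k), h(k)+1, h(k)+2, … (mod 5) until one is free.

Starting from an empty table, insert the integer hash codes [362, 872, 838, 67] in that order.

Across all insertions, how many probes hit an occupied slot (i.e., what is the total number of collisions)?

362: h=1 → slot 1
872: h=1, probe 1,2 → slot 2
838: h=0 → slot 0
67: h=1, probe 1,2,3 → slot 3
Table: [838, 362, 872, 67, ∅]

3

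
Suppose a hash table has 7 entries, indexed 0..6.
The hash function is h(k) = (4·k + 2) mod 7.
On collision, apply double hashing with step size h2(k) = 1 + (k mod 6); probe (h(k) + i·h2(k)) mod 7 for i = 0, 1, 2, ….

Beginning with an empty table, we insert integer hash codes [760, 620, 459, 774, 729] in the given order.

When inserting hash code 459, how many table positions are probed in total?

Insert 760: h=4, slot 4 empty => index 4.
Insert 620: h=4, h2=3, slot 4 occupied => index 0.
Insert 459: h=4, h2=4, slot 4 occupied => index 1.
Insert 774: h=4, h2=1, slot 4 occupied => index 5.
Insert 729: h=6, slot 6 empty => index 6.
Table: [620, 459, _, _, 760, 774, 729]

2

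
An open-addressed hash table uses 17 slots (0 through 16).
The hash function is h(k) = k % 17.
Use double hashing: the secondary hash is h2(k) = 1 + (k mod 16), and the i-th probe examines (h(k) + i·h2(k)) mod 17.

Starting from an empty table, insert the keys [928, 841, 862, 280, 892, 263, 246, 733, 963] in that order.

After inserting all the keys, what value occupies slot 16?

263

928: h=10 -> slot 10
841: h=8 -> slot 8
862: h=12 -> slot 12
280: h=8, h2=9, probe 8,0 -> slot 0
892: h=8, h2=13, probe 8,4 -> slot 4
263: h=8, h2=8, probe 8,16 -> slot 16
246: h=8, h2=7, probe 8,15 -> slot 15
733: h=2 -> slot 2
963: h=11 -> slot 11
Table: [280, —, 733, —, 892, —, —, —, 841, —, 928, 963, 862, —, —, 246, 263]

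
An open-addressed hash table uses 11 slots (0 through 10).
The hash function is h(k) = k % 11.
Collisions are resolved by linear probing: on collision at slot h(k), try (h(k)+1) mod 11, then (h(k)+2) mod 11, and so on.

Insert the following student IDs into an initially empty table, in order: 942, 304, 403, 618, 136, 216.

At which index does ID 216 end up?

10

942 hashes to 7; slot 7 is free → place at 7.
304 hashes to 7; 7 taken → place at 8.
403 hashes to 7; 7,8 taken → place at 9.
618 hashes to 2; slot 2 is free → place at 2.
136 hashes to 4; slot 4 is free → place at 4.
216 hashes to 7; 7,8,9 taken → place at 10.
Table: [-, -, 618, -, 136, -, -, 942, 304, 403, 216]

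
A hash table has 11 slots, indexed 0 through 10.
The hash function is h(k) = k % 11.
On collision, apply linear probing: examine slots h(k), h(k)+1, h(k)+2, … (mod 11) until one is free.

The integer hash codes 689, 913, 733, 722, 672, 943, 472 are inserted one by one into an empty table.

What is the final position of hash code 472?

2

Insert 689: h=7, slot 7 empty → index 7.
Insert 913: h=0, slot 0 empty → index 0.
Insert 733: h=7, slot 7 occupied → index 8.
Insert 722: h=7, slots 7,8 occupied → index 9.
Insert 672: h=1, slot 1 empty → index 1.
Insert 943: h=8, slots 8,9 occupied → index 10.
Insert 472: h=10, slots 10,0,1 occupied → index 2.
Table: [913, 672, 472, _, _, _, _, 689, 733, 722, 943]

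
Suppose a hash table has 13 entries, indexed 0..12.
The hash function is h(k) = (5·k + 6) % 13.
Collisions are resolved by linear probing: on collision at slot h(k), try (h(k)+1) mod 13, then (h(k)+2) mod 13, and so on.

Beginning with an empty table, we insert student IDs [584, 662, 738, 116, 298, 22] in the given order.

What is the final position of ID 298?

5

584 hashes to 1; slot 1 is free -> place at 1.
662 hashes to 1; 1 taken -> place at 2.
738 hashes to 4; slot 4 is free -> place at 4.
116 hashes to 1; 1,2 taken -> place at 3.
298 hashes to 1; 1,2,3,4 taken -> place at 5.
22 hashes to 12; slot 12 is free -> place at 12.
Table: [∅, 584, 662, 116, 738, 298, ∅, ∅, ∅, ∅, ∅, ∅, 22]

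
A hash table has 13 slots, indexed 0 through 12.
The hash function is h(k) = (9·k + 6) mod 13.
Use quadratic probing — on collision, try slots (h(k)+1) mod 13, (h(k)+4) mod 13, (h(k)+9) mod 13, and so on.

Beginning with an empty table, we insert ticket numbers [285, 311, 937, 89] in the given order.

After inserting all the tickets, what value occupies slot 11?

311

285 hashes to 10; slot 10 is free => place at 10.
311 hashes to 10; 10 taken => place at 11.
937 hashes to 2; slot 2 is free => place at 2.
89 hashes to 1; slot 1 is free => place at 1.
Table: [-, 89, 937, -, -, -, -, -, -, -, 285, 311, -]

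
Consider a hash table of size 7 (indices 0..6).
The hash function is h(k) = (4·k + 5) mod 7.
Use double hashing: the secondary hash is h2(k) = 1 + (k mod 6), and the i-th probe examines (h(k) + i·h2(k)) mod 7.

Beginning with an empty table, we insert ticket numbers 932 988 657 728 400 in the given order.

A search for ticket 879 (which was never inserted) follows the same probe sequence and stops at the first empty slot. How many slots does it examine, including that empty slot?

2

932 hashes to 2; slot 2 is free -> place at 2.
988 hashes to 2, h2=5; 2 taken -> place at 0.
657 hashes to 1; slot 1 is free -> place at 1.
728 hashes to 5; slot 5 is free -> place at 5.
400 hashes to 2, h2=5; 2,0,5 taken -> place at 3.
Table: [988, 657, 932, 400, _, 728, _]
Lookup 879: h=0, h2=4, probe 0,4 → slot 4 empty, not found.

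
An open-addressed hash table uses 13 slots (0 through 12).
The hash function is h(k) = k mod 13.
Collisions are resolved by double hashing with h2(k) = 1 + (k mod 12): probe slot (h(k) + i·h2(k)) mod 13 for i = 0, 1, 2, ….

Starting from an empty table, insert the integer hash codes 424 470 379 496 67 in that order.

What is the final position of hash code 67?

Insert 424: h=8, slot 8 empty → index 8.
Insert 470: h=2, slot 2 empty → index 2.
Insert 379: h=2, h2=8, slot 2 occupied → index 10.
Insert 496: h=2, h2=5, slot 2 occupied → index 7.
Insert 67: h=2, h2=8, slots 2,10 occupied → index 5.
Table: [—, —, 470, —, —, 67, —, 496, 424, —, 379, —, —]

5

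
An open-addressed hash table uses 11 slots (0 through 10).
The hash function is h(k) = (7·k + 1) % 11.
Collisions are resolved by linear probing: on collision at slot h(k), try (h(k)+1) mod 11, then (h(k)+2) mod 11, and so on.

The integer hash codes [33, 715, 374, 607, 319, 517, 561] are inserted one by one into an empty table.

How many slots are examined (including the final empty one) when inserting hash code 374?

3

33: h=1 => slot 1
715: h=1, probe 1,2 => slot 2
374: h=1, probe 1,2,3 => slot 3
607: h=4 => slot 4
319: h=1, probe 1,2,3,4,5 => slot 5
517: h=1, probe 1,2,3,4,5,6 => slot 6
561: h=1, probe 1,2,3,4,5,6,7 => slot 7
Table: [∅, 33, 715, 374, 607, 319, 517, 561, ∅, ∅, ∅]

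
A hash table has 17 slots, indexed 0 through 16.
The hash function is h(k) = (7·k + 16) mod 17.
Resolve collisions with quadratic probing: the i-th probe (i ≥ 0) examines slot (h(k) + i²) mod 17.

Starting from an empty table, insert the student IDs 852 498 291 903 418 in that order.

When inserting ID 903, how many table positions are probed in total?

4

Insert 852: h=13, slot 13 empty -> index 13.
Insert 498: h=0, slot 0 empty -> index 0.
Insert 291: h=13, slot 13 occupied -> index 14.
Insert 903: h=13, slots 13,14,0 occupied -> index 5.
Insert 418: h=1, slot 1 empty -> index 1.
Table: [498, 418, -, -, -, 903, -, -, -, -, -, -, -, 852, 291, -, -]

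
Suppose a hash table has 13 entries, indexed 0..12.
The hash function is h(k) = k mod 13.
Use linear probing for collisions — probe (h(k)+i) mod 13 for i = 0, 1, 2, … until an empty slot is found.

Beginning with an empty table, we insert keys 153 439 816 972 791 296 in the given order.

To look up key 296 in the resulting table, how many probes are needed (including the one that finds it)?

6

153: h=10 → slot 10
439: h=10, probe 10,11 → slot 11
816: h=10, probe 10,11,12 → slot 12
972: h=10, probe 10,11,12,0 → slot 0
791: h=11, probe 11,12,0,1 → slot 1
296: h=10, probe 10,11,12,0,1,2 → slot 2
Table: [972, 791, 296, _, _, _, _, _, _, _, 153, 439, 816]
Lookup 296: h=10, probe 10,11,12,0,1,2 → found at 2.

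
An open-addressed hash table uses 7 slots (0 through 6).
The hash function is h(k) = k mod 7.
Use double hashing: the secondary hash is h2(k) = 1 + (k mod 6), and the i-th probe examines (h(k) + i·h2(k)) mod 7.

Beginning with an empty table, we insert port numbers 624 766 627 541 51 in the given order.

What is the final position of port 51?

6

Insert 624: h=1, slot 1 empty → index 1.
Insert 766: h=3, slot 3 empty → index 3.
Insert 627: h=4, slot 4 empty → index 4.
Insert 541: h=2, slot 2 empty → index 2.
Insert 51: h=2, h2=4, slot 2 occupied → index 6.
Table: [., 624, 541, 766, 627, ., 51]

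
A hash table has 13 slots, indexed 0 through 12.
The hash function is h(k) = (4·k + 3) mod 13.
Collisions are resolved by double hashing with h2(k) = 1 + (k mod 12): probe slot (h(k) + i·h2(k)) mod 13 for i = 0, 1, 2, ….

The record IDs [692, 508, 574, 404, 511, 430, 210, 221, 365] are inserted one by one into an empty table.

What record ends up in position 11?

574

692 hashes to 2; slot 2 is free => place at 2.
508 hashes to 7; slot 7 is free => place at 7.
574 hashes to 11; slot 11 is free => place at 11.
404 hashes to 7, h2=9; 7 taken => place at 3.
511 hashes to 6; slot 6 is free => place at 6.
430 hashes to 7, h2=11; 7 taken => place at 5.
210 hashes to 11, h2=7; 11,5 taken => place at 12.
221 hashes to 3, h2=6; 3 taken => place at 9.
365 hashes to 7, h2=6; 7 taken => place at 0.
Table: [365, ., 692, 404, ., 430, 511, 508, ., 221, ., 574, 210]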